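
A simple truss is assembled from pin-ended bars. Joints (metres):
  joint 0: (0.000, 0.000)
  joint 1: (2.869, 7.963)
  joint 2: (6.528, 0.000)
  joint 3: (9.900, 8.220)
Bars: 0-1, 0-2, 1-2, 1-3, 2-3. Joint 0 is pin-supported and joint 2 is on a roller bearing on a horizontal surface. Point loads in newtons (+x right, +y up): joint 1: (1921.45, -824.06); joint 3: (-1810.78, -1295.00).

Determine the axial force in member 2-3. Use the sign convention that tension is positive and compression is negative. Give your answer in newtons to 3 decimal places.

-1348.404

N=4 nodes, M=5 members, R=3 reactions → 2N=8, M+R=8
member 0 (0-1): L=8.4641, (cx,cy)=(0.3390,0.9408)
member 1 (0-2): L=6.5280, (cx,cy)=(1.0000,0.0000)
member 2 (1-2): L=8.7634, (cx,cy)=(0.4175,-0.9087)
member 3 (1-3): L=7.0357, (cx,cy)=(0.9993,0.0365)
member 4 (2-3): L=8.8848, (cx,cy)=(0.3795,0.9252)
solve A·x = −loads:
  F[0-1] = +287.7777 N (tension)
  F[0-2] = +13.1243 N (tension)
  F[1-2] = -1257.1042 N (compression)
  F[1-3] = -1299.8921 N (compression)
  F[2-3] = -1348.4041 N (compression)
  Rx@0 = -110.6700 N
  Ry@0 = -270.7413 N
  Ry@2 = +2389.8013 N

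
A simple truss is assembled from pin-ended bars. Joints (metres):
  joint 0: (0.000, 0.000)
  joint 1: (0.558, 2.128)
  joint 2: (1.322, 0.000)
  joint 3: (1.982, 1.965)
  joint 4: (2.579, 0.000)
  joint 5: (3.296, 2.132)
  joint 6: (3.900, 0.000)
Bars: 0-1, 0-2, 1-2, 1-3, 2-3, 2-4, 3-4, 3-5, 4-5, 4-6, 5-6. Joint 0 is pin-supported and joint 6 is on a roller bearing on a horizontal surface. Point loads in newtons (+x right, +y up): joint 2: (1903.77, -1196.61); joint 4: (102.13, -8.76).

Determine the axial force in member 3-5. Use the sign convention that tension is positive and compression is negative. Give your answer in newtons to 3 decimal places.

-268.438

N=7 nodes, M=11 members, R=3 reactions → 2N=14, M+R=14
member 0 (0-1): L=2.1999, (cx,cy)=(0.2536,0.9673)
member 1 (0-2): L=1.3220, (cx,cy)=(1.0000,0.0000)
member 2 (1-2): L=2.2610, (cx,cy)=(0.3379,-0.9412)
member 3 (1-3): L=1.4333, (cx,cy)=(0.9935,-0.1137)
member 4 (2-3): L=2.0729, (cx,cy)=(0.3184,0.9480)
member 5 (2-4): L=1.2570, (cx,cy)=(1.0000,0.0000)
member 6 (3-4): L=2.0537, (cx,cy)=(0.2907,-0.9568)
member 7 (3-5): L=1.3246, (cx,cy)=(0.9920,0.1261)
member 8 (4-5): L=2.2493, (cx,cy)=(0.3188,0.9478)
member 9 (4-6): L=1.3210, (cx,cy)=(1.0000,0.0000)
member 10 (5-6): L=2.2159, (cx,cy)=(0.2726,-0.9621)
solve A·x = −loads:
  F[0-1] = -820.7989 N (compression)
  F[0-2] = +2214.0899 N (tension)
  F[1-2] = +906.1345 N (tension)
  F[1-3] = -517.7361 N (compression)
  F[2-3] = +362.6473 N (tension)
  F[2-4] = +501.0411 N (tension)
  F[3-4] = -456.1980 N (compression)
  F[3-5] = -268.4380 N (compression)
  F[4-5] = +469.7623 N (tension)
  F[4-6] = +116.5541 N (tension)
  F[5-6] = -427.6043 N (compression)
  Rx@0 = -2005.9000 N
  Ry@0 = +793.9571 N
  Ry@6 = +411.4129 N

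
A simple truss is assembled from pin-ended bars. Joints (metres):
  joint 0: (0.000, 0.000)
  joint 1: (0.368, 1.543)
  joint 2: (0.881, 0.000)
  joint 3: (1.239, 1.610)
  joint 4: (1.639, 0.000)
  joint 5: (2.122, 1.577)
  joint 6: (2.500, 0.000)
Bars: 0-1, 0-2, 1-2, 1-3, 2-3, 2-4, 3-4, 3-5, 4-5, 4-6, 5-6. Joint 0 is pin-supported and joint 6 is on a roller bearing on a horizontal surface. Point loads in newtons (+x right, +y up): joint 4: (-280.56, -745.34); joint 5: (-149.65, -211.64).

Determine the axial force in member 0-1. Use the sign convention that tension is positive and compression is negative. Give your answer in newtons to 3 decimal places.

N=7 nodes, M=11 members, R=3 reactions → 2N=14, M+R=14
member 0 (0-1): L=1.5863, (cx,cy)=(0.2320,0.9727)
member 1 (0-2): L=0.8810, (cx,cy)=(1.0000,0.0000)
member 2 (1-2): L=1.6260, (cx,cy)=(0.3155,-0.9489)
member 3 (1-3): L=0.8736, (cx,cy)=(0.9971,0.0767)
member 4 (2-3): L=1.6493, (cx,cy)=(0.2171,0.9762)
member 5 (2-4): L=0.7580, (cx,cy)=(1.0000,0.0000)
member 6 (3-4): L=1.6589, (cx,cy)=(0.2411,-0.9705)
member 7 (3-5): L=0.8836, (cx,cy)=(0.9993,-0.0373)
member 8 (4-5): L=1.6493, (cx,cy)=(0.2929,0.9562)
member 9 (4-6): L=0.8610, (cx,cy)=(1.0000,0.0000)
member 10 (5-6): L=1.6217, (cx,cy)=(0.2331,-0.9725)
solve A·x = −loads:
  F[0-1] = -393.8389 N (compression)
  F[0-2] = -338.8434 N (compression)
  F[1-2] = +386.4232 N (tension)
  F[1-3] = -213.9092 N (compression)
  F[2-3] = -375.6441 N (compression)
  F[2-4] = -135.3940 N (compression)
  F[3-4] = +409.8997 N (tension)
  F[3-5] = -393.9246 N (compression)
  F[4-5] = +363.4691 N (tension)
  F[4-6] = +137.5579 N (tension)
  F[5-6] = -590.1415 N (compression)
  Rx@0 = +430.2100 N
  Ry@0 = +383.0943 N
  Ry@6 = +573.8857 N

-393.839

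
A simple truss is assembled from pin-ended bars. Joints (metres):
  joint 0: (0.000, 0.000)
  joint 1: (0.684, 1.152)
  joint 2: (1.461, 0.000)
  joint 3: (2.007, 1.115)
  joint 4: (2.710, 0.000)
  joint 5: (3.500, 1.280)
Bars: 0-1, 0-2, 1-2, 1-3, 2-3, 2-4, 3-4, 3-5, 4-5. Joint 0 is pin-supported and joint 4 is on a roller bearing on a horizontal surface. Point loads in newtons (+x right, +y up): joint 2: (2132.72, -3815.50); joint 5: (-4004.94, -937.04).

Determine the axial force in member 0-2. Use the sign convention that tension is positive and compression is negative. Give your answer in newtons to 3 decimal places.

132.863

N=6 nodes, M=9 members, R=3 reactions → 2N=12, M+R=12
member 0 (0-1): L=1.3398, (cx,cy)=(0.5105,0.8599)
member 1 (0-2): L=1.4610, (cx,cy)=(1.0000,0.0000)
member 2 (1-2): L=1.3895, (cx,cy)=(0.5592,-0.8290)
member 3 (1-3): L=1.3235, (cx,cy)=(0.9996,-0.0280)
member 4 (2-3): L=1.2415, (cx,cy)=(0.4398,0.8981)
member 5 (2-4): L=1.2490, (cx,cy)=(1.0000,0.0000)
member 6 (3-4): L=1.3181, (cx,cy)=(0.5333,-0.8459)
member 7 (3-5): L=1.5021, (cx,cy)=(0.9939,0.1098)
member 8 (4-5): L=1.5042, (cx,cy)=(0.5252,0.8510)
solve A·x = −loads:
  F[0-1] = -3927.3865 N (compression)
  F[0-2] = +132.8630 N (tension)
  F[1-2] = +4220.5719 N (tension)
  F[1-3] = -4366.8331 N (compression)
  F[2-3] = +352.3428 N (tension)
  F[2-4] = +205.2302 N (tension)
  F[3-4] = -998.8537 N (compression)
  F[3-5] = -3699.8347 N (compression)
  F[4-5] = -623.5504 N (compression)
  Rx@0 = +1872.2200 N
  Ry@0 = +3376.9820 N
  Ry@4 = +1375.5580 N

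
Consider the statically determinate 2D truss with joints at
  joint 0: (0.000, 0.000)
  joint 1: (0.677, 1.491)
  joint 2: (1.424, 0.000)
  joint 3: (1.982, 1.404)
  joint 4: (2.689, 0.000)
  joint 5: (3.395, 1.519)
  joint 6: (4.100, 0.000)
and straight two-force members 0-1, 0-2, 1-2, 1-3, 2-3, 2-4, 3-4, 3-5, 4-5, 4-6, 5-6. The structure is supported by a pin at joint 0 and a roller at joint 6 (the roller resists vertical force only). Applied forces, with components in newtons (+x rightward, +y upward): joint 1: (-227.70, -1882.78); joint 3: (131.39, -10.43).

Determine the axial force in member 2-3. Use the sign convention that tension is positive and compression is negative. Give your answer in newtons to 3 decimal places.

N=7 nodes, M=11 members, R=3 reactions → 2N=14, M+R=14
member 0 (0-1): L=1.6375, (cx,cy)=(0.4134,0.9105)
member 1 (0-2): L=1.4240, (cx,cy)=(1.0000,0.0000)
member 2 (1-2): L=1.6677, (cx,cy)=(0.4479,-0.8941)
member 3 (1-3): L=1.3079, (cx,cy)=(0.9978,-0.0665)
member 4 (2-3): L=1.5108, (cx,cy)=(0.3693,0.9293)
member 5 (2-4): L=1.2650, (cx,cy)=(1.0000,0.0000)
member 6 (3-4): L=1.5720, (cx,cy)=(0.4498,-0.8932)
member 7 (3-5): L=1.4177, (cx,cy)=(0.9967,0.0811)
member 8 (4-5): L=1.6751, (cx,cy)=(0.4215,0.9068)
member 9 (4-6): L=1.4110, (cx,cy)=(1.0000,0.0000)
member 10 (5-6): L=1.6746, (cx,cy)=(0.4210,-0.9071)
solve A·x = −loads:
  F[0-1] = -1773.7857 N (compression)
  F[0-2] = +637.0348 N (tension)
  F[1-2] = -270.7445 N (compression)
  F[1-3] = -385.2226 N (compression)
  F[2-3] = +260.4807 N (tension)
  F[2-4] = +419.5546 N (tension)
  F[3-4] = -335.8567 N (compression)
  F[3-5] = -269.3887 N (compression)
  F[4-5] = +330.7877 N (tension)
  F[4-6] = +129.0806 N (tension)
  F[5-6] = -306.6131 N (compression)
  Rx@0 = +96.3100 N
  Ry@0 = +1615.0917 N
  Ry@6 = +278.1183 N

260.481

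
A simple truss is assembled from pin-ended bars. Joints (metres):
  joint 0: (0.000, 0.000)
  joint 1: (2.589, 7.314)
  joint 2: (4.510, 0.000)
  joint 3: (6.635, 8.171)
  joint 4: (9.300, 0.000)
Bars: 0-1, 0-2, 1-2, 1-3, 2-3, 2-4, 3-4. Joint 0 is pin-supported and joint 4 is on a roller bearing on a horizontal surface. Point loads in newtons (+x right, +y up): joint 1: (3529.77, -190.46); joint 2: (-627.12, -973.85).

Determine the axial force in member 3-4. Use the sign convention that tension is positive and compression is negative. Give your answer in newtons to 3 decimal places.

-3472.432

N=5 nodes, M=7 members, R=3 reactions → 2N=10, M+R=10
member 0 (0-1): L=7.7587, (cx,cy)=(0.3337,0.9427)
member 1 (0-2): L=4.5100, (cx,cy)=(1.0000,0.0000)
member 2 (1-2): L=7.5621, (cx,cy)=(0.2540,-0.9672)
member 3 (1-3): L=4.1358, (cx,cy)=(0.9783,0.2072)
member 4 (2-3): L=8.4428, (cx,cy)=(0.2517,0.9678)
member 5 (2-4): L=4.7900, (cx,cy)=(1.0000,0.0000)
member 6 (3-4): L=8.5946, (cx,cy)=(0.3101,-0.9507)
solve A·x = −loads:
  F[0-1] = +2266.9019 N (tension)
  F[0-2] = +2146.2083 N (tension)
  F[1-2] = -2854.8973 N (compression)
  F[1-3] = -2093.5356 N (compression)
  F[2-3] = +3859.3394 N (tension)
  F[2-4] = +1076.7239 N (tension)
  F[3-4] = -3472.4318 N (compression)
  Rx@0 = -2902.6500 N
  Ry@0 = -2136.9698 N
  Ry@4 = +3301.2798 N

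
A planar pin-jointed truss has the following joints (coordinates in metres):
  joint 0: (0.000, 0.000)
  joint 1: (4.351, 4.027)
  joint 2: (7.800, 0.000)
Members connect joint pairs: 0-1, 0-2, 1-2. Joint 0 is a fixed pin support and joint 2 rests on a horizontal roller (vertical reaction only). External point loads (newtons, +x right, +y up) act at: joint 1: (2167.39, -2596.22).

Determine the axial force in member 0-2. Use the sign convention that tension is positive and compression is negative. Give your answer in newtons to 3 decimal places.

2198.735

N=3 nodes, M=3 members, R=3 reactions → 2N=6, M+R=6
member 0 (0-1): L=5.9286, (cx,cy)=(0.7339,0.6793)
member 1 (0-2): L=7.8000, (cx,cy)=(1.0000,0.0000)
member 2 (1-2): L=5.3021, (cx,cy)=(0.6505,-0.7595)
solve A·x = −loads:
  F[0-1] = -42.7097 N (compression)
  F[0-2] = +2198.7348 N (tension)
  F[1-2] = -3380.0885 N (compression)
  Rx@0 = -2167.3900 N
  Ry@0 = +29.0107 N
  Ry@2 = +2567.2093 N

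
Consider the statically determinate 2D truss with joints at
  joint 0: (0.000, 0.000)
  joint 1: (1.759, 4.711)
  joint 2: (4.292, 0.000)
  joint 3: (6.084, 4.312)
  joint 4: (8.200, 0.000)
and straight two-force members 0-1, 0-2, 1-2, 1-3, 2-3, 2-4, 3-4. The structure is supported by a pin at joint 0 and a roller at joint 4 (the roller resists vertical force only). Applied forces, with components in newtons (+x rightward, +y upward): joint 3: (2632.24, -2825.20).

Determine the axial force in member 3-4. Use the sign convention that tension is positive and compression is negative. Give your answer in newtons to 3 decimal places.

-3876.800

N=5 nodes, M=7 members, R=3 reactions → 2N=10, M+R=10
member 0 (0-1): L=5.0287, (cx,cy)=(0.3498,0.9368)
member 1 (0-2): L=4.2920, (cx,cy)=(1.0000,0.0000)
member 2 (1-2): L=5.3488, (cx,cy)=(0.4736,-0.8808)
member 3 (1-3): L=4.3434, (cx,cy)=(0.9958,-0.0919)
member 4 (2-3): L=4.6695, (cx,cy)=(0.3838,0.9234)
member 5 (2-4): L=3.9080, (cx,cy)=(1.0000,0.0000)
member 6 (3-4): L=4.8032, (cx,cy)=(0.4405,-0.8977)
solve A·x = −loads:
  F[0-1] = +699.3114 N (tension)
  F[0-2] = +2387.6253 N (tension)
  F[1-2] = -809.6095 N (compression)
  F[1-3] = +630.6839 N (tension)
  F[2-3] = +772.1970 N (tension)
  F[2-4] = +1707.8817 N (tension)
  F[3-4] = -3876.8005 N (compression)
  Rx@0 = -2632.2400 N
  Ry@0 = -655.1336 N
  Ry@4 = +3480.3336 N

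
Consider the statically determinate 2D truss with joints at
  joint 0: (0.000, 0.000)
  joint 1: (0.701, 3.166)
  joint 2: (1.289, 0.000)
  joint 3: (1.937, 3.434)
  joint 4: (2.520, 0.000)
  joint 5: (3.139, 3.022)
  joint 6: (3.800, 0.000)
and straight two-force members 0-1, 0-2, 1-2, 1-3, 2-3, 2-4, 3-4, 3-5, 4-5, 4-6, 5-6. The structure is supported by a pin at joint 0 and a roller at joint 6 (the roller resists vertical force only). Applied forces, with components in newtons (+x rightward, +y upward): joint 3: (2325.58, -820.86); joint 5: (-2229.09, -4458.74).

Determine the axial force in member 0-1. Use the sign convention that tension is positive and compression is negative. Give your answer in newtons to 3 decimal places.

-869.712

N=7 nodes, M=11 members, R=3 reactions → 2N=14, M+R=14
member 0 (0-1): L=3.2427, (cx,cy)=(0.2162,0.9764)
member 1 (0-2): L=1.2890, (cx,cy)=(1.0000,0.0000)
member 2 (1-2): L=3.2201, (cx,cy)=(0.1826,-0.9832)
member 3 (1-3): L=1.2647, (cx,cy)=(0.9773,0.2119)
member 4 (2-3): L=3.4946, (cx,cy)=(0.1854,0.9827)
member 5 (2-4): L=1.2310, (cx,cy)=(1.0000,0.0000)
member 6 (3-4): L=3.4831, (cx,cy)=(0.1674,-0.9859)
member 7 (3-5): L=1.2706, (cx,cy)=(0.9460,-0.3242)
member 8 (4-5): L=3.0847, (cx,cy)=(0.2007,0.9797)
member 9 (4-6): L=1.2800, (cx,cy)=(1.0000,0.0000)
member 10 (5-6): L=3.0934, (cx,cy)=(0.2137,-0.9769)
solve A·x = −loads:
  F[0-1] = -869.7122 N (compression)
  F[0-2] = +284.5039 N (tension)
  F[1-2] = +790.3751 N (tension)
  F[1-3] = -340.0596 N (compression)
  F[2-3] = -790.8009 N (compression)
  F[2-4] = +575.4641 N (tension)
  F[3-4] = +1065.7598 N (tension)
  F[3-5] = -3153.3004 N (compression)
  F[4-5] = -1072.5405 N (compression)
  F[4-6] = +969.0700 N (tension)
  F[5-6] = -4535.1971 N (compression)
  Rx@0 = -96.4900 N
  Ry@0 = +849.1467 N
  Ry@6 = +4430.4533 N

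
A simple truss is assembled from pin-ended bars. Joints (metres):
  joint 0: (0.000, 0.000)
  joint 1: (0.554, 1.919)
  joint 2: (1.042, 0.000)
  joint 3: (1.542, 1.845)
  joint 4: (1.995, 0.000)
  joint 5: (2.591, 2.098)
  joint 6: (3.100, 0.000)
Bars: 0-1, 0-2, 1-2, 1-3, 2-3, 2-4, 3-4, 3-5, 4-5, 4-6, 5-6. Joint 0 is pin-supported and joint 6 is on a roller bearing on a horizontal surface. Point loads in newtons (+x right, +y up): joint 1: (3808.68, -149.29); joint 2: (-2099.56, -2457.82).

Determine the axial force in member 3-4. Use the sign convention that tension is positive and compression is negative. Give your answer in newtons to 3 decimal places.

-3756.705

N=7 nodes, M=11 members, R=3 reactions → 2N=14, M+R=14
member 0 (0-1): L=1.9974, (cx,cy)=(0.2774,0.9608)
member 1 (0-2): L=1.0420, (cx,cy)=(1.0000,0.0000)
member 2 (1-2): L=1.9801, (cx,cy)=(0.2465,-0.9692)
member 3 (1-3): L=0.9908, (cx,cy)=(0.9972,-0.0747)
member 4 (2-3): L=1.9116, (cx,cy)=(0.2616,0.9652)
member 5 (2-4): L=0.9530, (cx,cy)=(1.0000,0.0000)
member 6 (3-4): L=1.8998, (cx,cy)=(0.2384,-0.9712)
member 7 (3-5): L=1.0791, (cx,cy)=(0.9721,0.2345)
member 8 (4-5): L=2.1810, (cx,cy)=(0.2733,0.9619)
member 9 (4-6): L=1.1050, (cx,cy)=(1.0000,0.0000)
member 10 (5-6): L=2.1589, (cx,cy)=(0.2358,-0.9718)
solve A·x = −loads:
  F[0-1] = +628.0519 N (tension)
  F[0-2] = +1534.9203 N (tension)
  F[1-2] = -505.4006 N (compression)
  F[1-3] = -3519.7531 N (compression)
  F[2-3] = +3053.9542 N (tension)
  F[2-4] = +2711.1058 N (tension)
  F[3-4] = -3756.7055 N (compression)
  F[3-5] = -1867.3847 N (compression)
  F[4-5] = +3792.7033 N (tension)
  F[4-6] = +778.9107 N (tension)
  F[5-6] = -3303.6556 N (compression)
  Rx@0 = -1709.1200 N
  Ry@0 = -603.4100 N
  Ry@6 = +3210.5200 N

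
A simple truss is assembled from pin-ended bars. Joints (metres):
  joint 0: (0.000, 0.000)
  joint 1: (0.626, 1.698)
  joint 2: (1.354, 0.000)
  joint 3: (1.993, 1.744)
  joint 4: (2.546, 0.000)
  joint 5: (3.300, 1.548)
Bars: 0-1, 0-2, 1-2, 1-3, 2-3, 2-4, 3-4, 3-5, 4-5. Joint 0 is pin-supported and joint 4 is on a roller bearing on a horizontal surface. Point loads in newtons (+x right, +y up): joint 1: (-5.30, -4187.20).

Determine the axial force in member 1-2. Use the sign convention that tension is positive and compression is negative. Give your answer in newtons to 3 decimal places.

N=6 nodes, M=9 members, R=3 reactions → 2N=12, M+R=12
member 0 (0-1): L=1.8097, (cx,cy)=(0.3459,0.9383)
member 1 (0-2): L=1.3540, (cx,cy)=(1.0000,0.0000)
member 2 (1-2): L=1.8475, (cx,cy)=(0.3940,-0.9191)
member 3 (1-3): L=1.3678, (cx,cy)=(0.9994,0.0336)
member 4 (2-3): L=1.8574, (cx,cy)=(0.3440,0.9390)
member 5 (2-4): L=1.1920, (cx,cy)=(1.0000,0.0000)
member 6 (3-4): L=1.8296, (cx,cy)=(0.3023,-0.9532)
member 7 (3-5): L=1.3216, (cx,cy)=(0.9889,-0.1483)
member 8 (4-5): L=1.7219, (cx,cy)=(0.4379,0.8990)
solve A·x = −loads:
  F[0-1] = -3369.1914 N (compression)
  F[0-2] = +1160.1377 N (tension)
  F[1-2] = -1142.3146 N (compression)
  F[1-3] = -710.4106 N (compression)
  F[2-3] = +1118.1431 N (tension)
  F[2-4] = +325.3304 N (tension)
  F[3-4] = -1076.3407 N (compression)
  F[3-5] = +0.0000 N (tension)
  F[4-5] = -0.0000 N (compression)
  Rx@0 = +5.3000 N
  Ry@0 = +3161.2032 N
  Ry@4 = +1025.9968 N

-1142.315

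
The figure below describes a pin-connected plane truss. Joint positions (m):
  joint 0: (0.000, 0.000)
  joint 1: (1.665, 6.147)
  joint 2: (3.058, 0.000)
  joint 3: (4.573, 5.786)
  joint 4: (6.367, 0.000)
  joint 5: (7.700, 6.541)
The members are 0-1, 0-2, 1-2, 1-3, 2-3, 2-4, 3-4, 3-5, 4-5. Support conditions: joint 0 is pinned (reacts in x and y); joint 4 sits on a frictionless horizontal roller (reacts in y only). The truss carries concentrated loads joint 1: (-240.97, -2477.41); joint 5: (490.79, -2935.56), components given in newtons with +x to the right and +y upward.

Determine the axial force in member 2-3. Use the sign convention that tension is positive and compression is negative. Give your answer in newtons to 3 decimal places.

N=6 nodes, M=9 members, R=3 reactions → 2N=12, M+R=12
member 0 (0-1): L=6.3685, (cx,cy)=(0.2614,0.9652)
member 1 (0-2): L=3.0580, (cx,cy)=(1.0000,0.0000)
member 2 (1-2): L=6.3029, (cx,cy)=(0.2210,-0.9753)
member 3 (1-3): L=2.9303, (cx,cy)=(0.9924,-0.1232)
member 4 (2-3): L=5.9811, (cx,cy)=(0.2533,0.9674)
member 5 (2-4): L=3.3090, (cx,cy)=(1.0000,0.0000)
member 6 (3-4): L=6.0577, (cx,cy)=(0.2961,-0.9551)
member 7 (3-5): L=3.2169, (cx,cy)=(0.9721,0.2347)
member 8 (4-5): L=6.6754, (cx,cy)=(0.1997,0.9799)
solve A·x = −loads:
  F[0-1] = -977.4010 N (compression)
  F[0-2] = +505.3545 N (tension)
  F[1-2] = -1616.5218 N (compression)
  F[1-3] = +345.3347 N (tension)
  F[2-3] = +1629.6954 N (tension)
  F[2-4] = -264.7156 N (compression)
  F[3-4] = -1316.5115 N (compression)
  F[3-5] = +1178.3034 N (tension)
  F[4-5] = -3278.1318 N (compression)
  Rx@0 = -249.8200 N
  Ry@0 = +943.4059 N
  Ry@4 = +4469.5641 N

1629.695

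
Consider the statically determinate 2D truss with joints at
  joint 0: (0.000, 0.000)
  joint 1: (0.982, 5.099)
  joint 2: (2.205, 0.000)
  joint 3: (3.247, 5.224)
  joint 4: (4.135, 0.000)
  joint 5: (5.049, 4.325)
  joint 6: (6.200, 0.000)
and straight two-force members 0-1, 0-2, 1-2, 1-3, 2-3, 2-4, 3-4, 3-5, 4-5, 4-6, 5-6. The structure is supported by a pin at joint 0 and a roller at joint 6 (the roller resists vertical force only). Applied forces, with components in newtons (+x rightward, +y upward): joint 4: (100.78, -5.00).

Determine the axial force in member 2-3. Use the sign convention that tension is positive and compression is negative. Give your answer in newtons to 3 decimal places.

N=7 nodes, M=11 members, R=3 reactions → 2N=14, M+R=14
member 0 (0-1): L=5.1927, (cx,cy)=(0.1891,0.9820)
member 1 (0-2): L=2.2050, (cx,cy)=(1.0000,0.0000)
member 2 (1-2): L=5.2436, (cx,cy)=(0.2332,-0.9724)
member 3 (1-3): L=2.2684, (cx,cy)=(0.9985,0.0551)
member 4 (2-3): L=5.3269, (cx,cy)=(0.1956,0.9807)
member 5 (2-4): L=1.9300, (cx,cy)=(1.0000,0.0000)
member 6 (3-4): L=5.2989, (cx,cy)=(0.1676,-0.9859)
member 7 (3-5): L=2.0138, (cx,cy)=(0.8948,-0.4464)
member 8 (4-5): L=4.4205, (cx,cy)=(0.2068,0.9784)
member 9 (4-6): L=2.0650, (cx,cy)=(1.0000,0.0000)
member 10 (5-6): L=4.4755, (cx,cy)=(0.2572,-0.9664)
solve A·x = −loads:
  F[0-1] = -1.6959 N (compression)
  F[0-2] = +101.1007 N (tension)
  F[1-2] = +1.6722 N (tension)
  F[1-3] = -0.7118 N (compression)
  F[2-3] = -1.6581 N (compression)
  F[2-4] = +101.8151 N (tension)
  F[3-4] = +2.4181 N (tension)
  F[3-5] = -1.6096 N (compression)
  F[4-5] = +2.6739 N (tension)
  F[4-6] = +0.8874 N (tension)
  F[5-6] = -3.4507 N (compression)
  Rx@0 = -100.7800 N
  Ry@0 = +1.6653 N
  Ry@6 = +3.3347 N

-1.658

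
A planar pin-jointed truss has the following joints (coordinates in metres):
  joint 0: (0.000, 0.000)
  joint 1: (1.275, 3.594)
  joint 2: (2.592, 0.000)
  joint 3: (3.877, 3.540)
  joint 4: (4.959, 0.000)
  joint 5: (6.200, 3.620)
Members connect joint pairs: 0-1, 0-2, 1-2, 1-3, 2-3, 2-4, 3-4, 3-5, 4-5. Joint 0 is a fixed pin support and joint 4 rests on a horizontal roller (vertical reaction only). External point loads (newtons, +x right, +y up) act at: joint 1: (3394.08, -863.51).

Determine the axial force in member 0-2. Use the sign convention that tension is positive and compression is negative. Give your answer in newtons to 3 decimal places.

N=6 nodes, M=9 members, R=3 reactions → 2N=12, M+R=12
member 0 (0-1): L=3.8135, (cx,cy)=(0.3343,0.9425)
member 1 (0-2): L=2.5920, (cx,cy)=(1.0000,0.0000)
member 2 (1-2): L=3.8277, (cx,cy)=(0.3441,-0.9389)
member 3 (1-3): L=2.6026, (cx,cy)=(0.9998,-0.0207)
member 4 (2-3): L=3.7660, (cx,cy)=(0.3412,0.9400)
member 5 (2-4): L=2.3670, (cx,cy)=(1.0000,0.0000)
member 6 (3-4): L=3.7017, (cx,cy)=(0.2923,-0.9563)
member 7 (3-5): L=2.3244, (cx,cy)=(0.9994,0.0344)
member 8 (4-5): L=3.8268, (cx,cy)=(0.3243,0.9460)
solve A·x = −loads:
  F[0-1] = +1929.3730 N (tension)
  F[0-2] = +2749.0091 N (tension)
  F[1-2] = -2816.9036 N (compression)
  F[1-3] = -1780.1792 N (compression)
  F[2-3] = +2813.7773 N (tension)
  F[2-4] = +819.7070 N (tension)
  F[3-4] = -2804.3259 N (compression)
  F[3-5] = -0.0000 N (compression)
  F[4-5] = +0.0000 N (tension)
  Rx@0 = -3394.0800 N
  Ry@0 = -1818.3409 N
  Ry@4 = +2681.8509 N

2749.009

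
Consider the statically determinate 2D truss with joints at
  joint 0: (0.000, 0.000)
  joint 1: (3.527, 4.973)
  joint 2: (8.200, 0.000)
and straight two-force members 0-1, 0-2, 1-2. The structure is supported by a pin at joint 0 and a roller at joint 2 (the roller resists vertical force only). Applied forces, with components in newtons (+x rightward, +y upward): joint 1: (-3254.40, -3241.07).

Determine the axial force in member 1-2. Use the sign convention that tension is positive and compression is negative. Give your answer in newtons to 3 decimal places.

795.365

N=3 nodes, M=3 members, R=3 reactions → 2N=6, M+R=6
member 0 (0-1): L=6.0968, (cx,cy)=(0.5785,0.8157)
member 1 (0-2): L=8.2000, (cx,cy)=(1.0000,0.0000)
member 2 (1-2): L=6.8240, (cx,cy)=(0.6848,-0.7287)
solve A·x = −loads:
  F[0-1] = -4684.0574 N (compression)
  F[0-2] = -544.6532 N (compression)
  F[1-2] = +795.3650 N (tension)
  Rx@0 = +3254.4000 N
  Ry@0 = +3820.6892 N
  Ry@2 = -579.6192 N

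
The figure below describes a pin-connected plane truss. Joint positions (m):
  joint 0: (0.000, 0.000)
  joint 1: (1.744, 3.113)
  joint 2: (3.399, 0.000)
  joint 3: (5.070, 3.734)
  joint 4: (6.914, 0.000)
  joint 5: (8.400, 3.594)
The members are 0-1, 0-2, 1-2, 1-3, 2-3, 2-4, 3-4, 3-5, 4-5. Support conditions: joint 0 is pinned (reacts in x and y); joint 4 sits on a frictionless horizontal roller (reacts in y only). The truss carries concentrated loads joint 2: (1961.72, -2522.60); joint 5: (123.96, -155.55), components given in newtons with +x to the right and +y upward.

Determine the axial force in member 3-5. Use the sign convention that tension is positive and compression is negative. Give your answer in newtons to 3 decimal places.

185.221

N=6 nodes, M=9 members, R=3 reactions → 2N=12, M+R=12
member 0 (0-1): L=3.5682, (cx,cy)=(0.4888,0.8724)
member 1 (0-2): L=3.3990, (cx,cy)=(1.0000,0.0000)
member 2 (1-2): L=3.5256, (cx,cy)=(0.4694,-0.8830)
member 3 (1-3): L=3.3835, (cx,cy)=(0.9830,0.1835)
member 4 (2-3): L=4.0908, (cx,cy)=(0.4085,0.9128)
member 5 (2-4): L=3.5150, (cx,cy)=(1.0000,0.0000)
member 6 (3-4): L=4.1645, (cx,cy)=(0.4428,-0.8966)
member 7 (3-5): L=3.3329, (cx,cy)=(0.9991,-0.0420)
member 8 (4-5): L=3.8891, (cx,cy)=(0.3821,0.9241)
solve A·x = −loads:
  F[0-1] = -1357.8248 N (compression)
  F[0-2] = +2749.3263 N (tension)
  F[1-2] = +1092.7907 N (tension)
  F[1-3] = -1196.9629 N (compression)
  F[2-3] = +1706.5585 N (tension)
  F[2-4] = +603.5059 N (tension)
  F[3-4] = -1500.9464 N (compression)
  F[3-5] = +185.2214 N (tension)
  F[4-5] = -159.9027 N (compression)
  Rx@0 = -2085.6800 N
  Ry@0 = +1184.5935 N
  Ry@4 = +1493.5565 N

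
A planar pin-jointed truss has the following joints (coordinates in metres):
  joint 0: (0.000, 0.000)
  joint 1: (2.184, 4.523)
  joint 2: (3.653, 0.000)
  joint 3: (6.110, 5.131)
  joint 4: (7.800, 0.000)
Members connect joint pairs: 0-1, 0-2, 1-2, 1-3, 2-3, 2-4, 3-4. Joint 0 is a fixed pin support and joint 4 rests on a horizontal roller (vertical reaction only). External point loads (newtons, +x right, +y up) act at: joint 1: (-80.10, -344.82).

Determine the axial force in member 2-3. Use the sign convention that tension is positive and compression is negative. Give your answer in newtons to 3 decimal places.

N=5 nodes, M=7 members, R=3 reactions → 2N=10, M+R=10
member 0 (0-1): L=5.0227, (cx,cy)=(0.4348,0.9005)
member 1 (0-2): L=3.6530, (cx,cy)=(1.0000,0.0000)
member 2 (1-2): L=4.7556, (cx,cy)=(0.3089,-0.9511)
member 3 (1-3): L=3.9728, (cx,cy)=(0.9882,0.1530)
member 4 (2-3): L=5.6889, (cx,cy)=(0.4319,0.9019)
member 5 (2-4): L=4.1470, (cx,cy)=(1.0000,0.0000)
member 6 (3-4): L=5.4022, (cx,cy)=(0.3128,-0.9498)
solve A·x = −loads:
  F[0-1] = -327.2777 N (compression)
  F[0-2] = +62.2092 N (tension)
  F[1-2] = -59.7997 N (compression)
  F[1-3] = -44.2584 N (compression)
  F[2-3] = +63.0597 N (tension)
  F[2-4] = +16.5021 N (tension)
  F[3-4] = -52.7496 N (compression)
  Rx@0 = +80.1000 N
  Ry@0 = +294.7181 N
  Ry@4 = +50.1019 N

63.060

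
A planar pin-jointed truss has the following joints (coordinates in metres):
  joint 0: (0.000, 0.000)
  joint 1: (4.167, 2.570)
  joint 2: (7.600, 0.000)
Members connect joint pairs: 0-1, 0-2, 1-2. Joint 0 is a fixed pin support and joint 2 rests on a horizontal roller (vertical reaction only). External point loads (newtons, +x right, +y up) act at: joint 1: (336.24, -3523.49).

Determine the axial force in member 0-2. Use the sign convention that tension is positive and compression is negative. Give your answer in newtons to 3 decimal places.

N=3 nodes, M=3 members, R=3 reactions → 2N=6, M+R=6
member 0 (0-1): L=4.8958, (cx,cy)=(0.8511,0.5249)
member 1 (0-2): L=7.6000, (cx,cy)=(1.0000,0.0000)
member 2 (1-2): L=4.2884, (cx,cy)=(0.8005,-0.5993)
solve A·x = −loads:
  F[0-1] = -2815.3578 N (compression)
  F[0-2] = +2732.5006 N (tension)
  F[1-2] = -3413.3586 N (compression)
  Rx@0 = -336.2400 N
  Ry@0 = +1477.8953 N
  Ry@2 = +2045.5947 N

2732.501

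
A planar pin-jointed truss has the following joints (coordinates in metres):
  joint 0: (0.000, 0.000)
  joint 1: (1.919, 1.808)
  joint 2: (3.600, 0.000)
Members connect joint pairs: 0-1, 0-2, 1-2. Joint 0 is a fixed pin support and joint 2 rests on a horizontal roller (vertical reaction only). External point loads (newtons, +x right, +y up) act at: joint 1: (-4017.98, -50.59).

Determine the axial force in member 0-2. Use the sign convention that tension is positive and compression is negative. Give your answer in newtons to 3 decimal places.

N=3 nodes, M=3 members, R=3 reactions → 2N=6, M+R=6
member 0 (0-1): L=2.6366, (cx,cy)=(0.7278,0.6857)
member 1 (0-2): L=3.6000, (cx,cy)=(1.0000,0.0000)
member 2 (1-2): L=2.4687, (cx,cy)=(0.6809,-0.7324)
solve A·x = −loads:
  F[0-1] = -2977.1226 N (compression)
  F[0-2] = -1851.1004 N (compression)
  F[1-2] = +2718.5402 N (tension)
  Rx@0 = +4017.9800 N
  Ry@0 = +2041.5416 N
  Ry@2 = -1990.9516 N

-1851.100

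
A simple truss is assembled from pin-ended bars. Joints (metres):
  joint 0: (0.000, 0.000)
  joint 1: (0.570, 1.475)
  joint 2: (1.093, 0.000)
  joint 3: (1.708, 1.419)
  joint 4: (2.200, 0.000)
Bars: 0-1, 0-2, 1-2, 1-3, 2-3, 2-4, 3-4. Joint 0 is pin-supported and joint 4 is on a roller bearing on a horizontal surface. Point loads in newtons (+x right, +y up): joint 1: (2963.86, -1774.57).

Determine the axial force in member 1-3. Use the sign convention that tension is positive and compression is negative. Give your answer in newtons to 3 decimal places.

-1871.299

N=5 nodes, M=7 members, R=3 reactions → 2N=10, M+R=10
member 0 (0-1): L=1.5813, (cx,cy)=(0.3605,0.9328)
member 1 (0-2): L=1.0930, (cx,cy)=(1.0000,0.0000)
member 2 (1-2): L=1.5650, (cx,cy)=(0.3342,-0.9425)
member 3 (1-3): L=1.1394, (cx,cy)=(0.9988,-0.0491)
member 4 (2-3): L=1.5465, (cx,cy)=(0.3977,0.9175)
member 5 (2-4): L=1.1070, (cx,cy)=(1.0000,0.0000)
member 6 (3-4): L=1.5019, (cx,cy)=(0.3276,-0.9448)
solve A·x = −loads:
  F[0-1] = +720.7945 N (tension)
  F[0-2] = +2704.0411 N (tension)
  F[1-2] = -2498.5894 N (compression)
  F[1-3] = -1871.2988 N (compression)
  F[2-3] = +2566.5967 N (tension)
  F[2-4] = +848.3995 N (tension)
  F[3-4] = -2589.8151 N (compression)
  Rx@0 = -2963.8600 N
  Ry@0 = -672.3384 N
  Ry@4 = +2446.9084 N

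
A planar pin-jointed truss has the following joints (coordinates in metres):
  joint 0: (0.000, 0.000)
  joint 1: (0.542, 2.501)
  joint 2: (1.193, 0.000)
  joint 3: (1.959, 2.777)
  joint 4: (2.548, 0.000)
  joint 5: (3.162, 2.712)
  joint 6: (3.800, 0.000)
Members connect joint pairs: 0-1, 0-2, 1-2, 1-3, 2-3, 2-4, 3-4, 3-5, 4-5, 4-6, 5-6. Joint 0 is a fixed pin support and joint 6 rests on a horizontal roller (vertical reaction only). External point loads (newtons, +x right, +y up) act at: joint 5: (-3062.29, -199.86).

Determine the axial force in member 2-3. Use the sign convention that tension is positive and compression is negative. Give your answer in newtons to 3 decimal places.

-2098.382

N=7 nodes, M=11 members, R=3 reactions → 2N=14, M+R=14
member 0 (0-1): L=2.5591, (cx,cy)=(0.2118,0.9773)
member 1 (0-2): L=1.1930, (cx,cy)=(1.0000,0.0000)
member 2 (1-2): L=2.5843, (cx,cy)=(0.2519,-0.9678)
member 3 (1-3): L=1.4436, (cx,cy)=(0.9816,0.1912)
member 4 (2-3): L=2.8807, (cx,cy)=(0.2659,0.9640)
member 5 (2-4): L=1.3550, (cx,cy)=(1.0000,0.0000)
member 6 (3-4): L=2.8388, (cx,cy)=(0.2075,-0.9782)
member 7 (3-5): L=1.2048, (cx,cy)=(0.9985,-0.0540)
member 8 (4-5): L=2.7806, (cx,cy)=(0.2208,0.9753)
member 9 (4-6): L=1.2520, (cx,cy)=(1.0000,0.0000)
member 10 (5-6): L=2.7860, (cx,cy)=(0.2290,-0.9734)
solve A·x = −loads:
  F[0-1] = -2270.5744 N (compression)
  F[0-2] = -2581.3894 N (compression)
  F[1-2] = +2090.2418 N (tension)
  F[1-3] = -1026.3692 N (compression)
  F[2-3] = -2098.3816 N (compression)
  F[2-4] = -1496.8794 N (compression)
  F[3-4] = +2382.1912 N (tension)
  F[3-5] = -2062.6810 N (compression)
  F[4-5] = -2389.3287 N (compression)
  F[4-6] = -475.0191 N (compression)
  F[5-6] = +2074.3254 N (tension)
  Rx@0 = +3062.2900 N
  Ry@0 = +2219.0635 N
  Ry@6 = -2019.2035 N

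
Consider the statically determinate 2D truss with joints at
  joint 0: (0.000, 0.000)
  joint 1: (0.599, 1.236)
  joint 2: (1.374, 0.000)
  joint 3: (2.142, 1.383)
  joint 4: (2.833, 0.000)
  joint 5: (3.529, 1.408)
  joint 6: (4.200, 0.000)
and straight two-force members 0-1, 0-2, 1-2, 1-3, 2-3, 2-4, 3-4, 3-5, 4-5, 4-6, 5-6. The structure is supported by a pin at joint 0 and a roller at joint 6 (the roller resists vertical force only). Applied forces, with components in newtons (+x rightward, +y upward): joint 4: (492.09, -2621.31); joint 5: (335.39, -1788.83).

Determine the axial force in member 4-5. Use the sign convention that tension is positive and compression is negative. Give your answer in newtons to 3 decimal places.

N=7 nodes, M=11 members, R=3 reactions → 2N=14, M+R=14
member 0 (0-1): L=1.3735, (cx,cy)=(0.4361,0.8999)
member 1 (0-2): L=1.3740, (cx,cy)=(1.0000,0.0000)
member 2 (1-2): L=1.4589, (cx,cy)=(0.5312,-0.8472)
member 3 (1-3): L=1.5500, (cx,cy)=(0.9955,0.0948)
member 4 (2-3): L=1.5819, (cx,cy)=(0.4855,0.8742)
member 5 (2-4): L=1.4590, (cx,cy)=(1.0000,0.0000)
member 6 (3-4): L=1.5460, (cx,cy)=(0.4470,-0.8946)
member 7 (3-5): L=1.3872, (cx,cy)=(0.9998,0.0180)
member 8 (4-5): L=1.5706, (cx,cy)=(0.4431,0.8965)
member 9 (4-6): L=1.3670, (cx,cy)=(1.0000,0.0000)
member 10 (5-6): L=1.5597, (cx,cy)=(0.4302,-0.9027)
solve A·x = −loads:
  F[0-1] = -1140.7206 N (compression)
  F[0-2] = +1324.9628 N (tension)
  F[1-2] = +1090.5439 N (tension)
  F[1-3] = -1081.6888 N (compression)
  F[2-3] = -1056.8396 N (compression)
  F[2-4] = +2417.3696 N (tension)
  F[3-4] = +1105.5333 N (tension)
  F[3-5] = -2084.3516 N (compression)
  F[4-5] = +1820.8916 N (tension)
  F[4-6] = +1612.5038 N (tension)
  F[5-6] = -3748.2018 N (compression)
  Rx@0 = -827.4800 N
  Ry@0 = +1026.5254 N
  Ry@6 = +3383.6146 N

1820.892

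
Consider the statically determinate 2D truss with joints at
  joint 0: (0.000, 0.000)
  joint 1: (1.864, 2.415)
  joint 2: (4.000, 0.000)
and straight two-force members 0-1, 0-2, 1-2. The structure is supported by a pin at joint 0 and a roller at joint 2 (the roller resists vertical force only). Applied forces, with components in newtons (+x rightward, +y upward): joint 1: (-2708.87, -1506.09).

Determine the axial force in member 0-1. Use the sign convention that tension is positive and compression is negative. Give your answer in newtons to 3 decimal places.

N=3 nodes, M=3 members, R=3 reactions → 2N=6, M+R=6
member 0 (0-1): L=3.0507, (cx,cy)=(0.6110,0.7916)
member 1 (0-2): L=4.0000, (cx,cy)=(1.0000,0.0000)
member 2 (1-2): L=3.2241, (cx,cy)=(0.6625,-0.7490)
solve A·x = −loads:
  F[0-1] = -3081.9344 N (compression)
  F[0-2] = -825.7805 N (compression)
  F[1-2] = +1246.4355 N (tension)
  Rx@0 = +2708.8700 N
  Ry@0 = +2439.7323 N
  Ry@2 = -933.6423 N

-3081.934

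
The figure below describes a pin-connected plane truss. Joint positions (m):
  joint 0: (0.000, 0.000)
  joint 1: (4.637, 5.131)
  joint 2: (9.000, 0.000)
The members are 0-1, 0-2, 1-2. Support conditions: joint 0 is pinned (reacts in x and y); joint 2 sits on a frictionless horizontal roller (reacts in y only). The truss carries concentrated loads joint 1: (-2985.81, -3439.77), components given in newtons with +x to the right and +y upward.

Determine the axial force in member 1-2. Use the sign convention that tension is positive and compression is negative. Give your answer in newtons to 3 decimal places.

N=3 nodes, M=3 members, R=3 reactions → 2N=6, M+R=6
member 0 (0-1): L=6.9158, (cx,cy)=(0.6705,0.7419)
member 1 (0-2): L=9.0000, (cx,cy)=(1.0000,0.0000)
member 2 (1-2): L=6.7352, (cx,cy)=(0.6478,-0.7618)
solve A·x = −loads:
  F[0-1] = -4541.9595 N (compression)
  F[0-2] = +59.5246 N (tension)
  F[1-2] = -91.8887 N (compression)
  Rx@0 = +2985.8100 N
  Ry@0 = +3369.7675 N
  Ry@2 = +70.0025 N

-91.889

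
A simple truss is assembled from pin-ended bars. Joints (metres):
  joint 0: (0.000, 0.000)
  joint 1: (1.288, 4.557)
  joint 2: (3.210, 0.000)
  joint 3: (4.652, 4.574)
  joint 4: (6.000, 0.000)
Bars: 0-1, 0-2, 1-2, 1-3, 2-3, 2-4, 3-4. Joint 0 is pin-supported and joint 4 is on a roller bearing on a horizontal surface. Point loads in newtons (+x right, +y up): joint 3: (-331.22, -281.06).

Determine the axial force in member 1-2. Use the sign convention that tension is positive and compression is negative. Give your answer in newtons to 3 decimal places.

341.354

N=5 nodes, M=7 members, R=3 reactions → 2N=10, M+R=10
member 0 (0-1): L=4.7355, (cx,cy)=(0.2720,0.9623)
member 1 (0-2): L=3.2100, (cx,cy)=(1.0000,0.0000)
member 2 (1-2): L=4.9457, (cx,cy)=(0.3886,-0.9214)
member 3 (1-3): L=3.3640, (cx,cy)=(1.0000,0.0051)
member 4 (2-3): L=4.7959, (cx,cy)=(0.3007,0.9537)
member 5 (2-4): L=2.7900, (cx,cy)=(1.0000,0.0000)
member 6 (3-4): L=4.7685, (cx,cy)=(0.2827,-0.9592)
solve A·x = −loads:
  F[0-1] = -328.0105 N (compression)
  F[0-2] = -242.0055 N (compression)
  F[1-2] = +341.3543 N (tension)
  F[1-3] = -221.8736 N (compression)
  F[2-3] = -329.7835 N (compression)
  F[2-4] = -10.1925 N (compression)
  F[3-4] = +36.0555 N (tension)
  Rx@0 = +331.2200 N
  Ry@0 = +315.6449 N
  Ry@4 = -34.5849 N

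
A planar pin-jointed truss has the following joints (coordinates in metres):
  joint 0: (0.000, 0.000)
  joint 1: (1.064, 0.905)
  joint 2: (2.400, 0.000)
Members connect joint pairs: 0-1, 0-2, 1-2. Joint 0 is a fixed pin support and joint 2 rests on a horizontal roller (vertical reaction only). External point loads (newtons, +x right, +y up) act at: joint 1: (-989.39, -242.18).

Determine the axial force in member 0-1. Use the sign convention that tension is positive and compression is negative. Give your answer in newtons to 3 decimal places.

N=3 nodes, M=3 members, R=3 reactions → 2N=6, M+R=6
member 0 (0-1): L=1.3968, (cx,cy)=(0.7617,0.6479)
member 1 (0-2): L=2.4000, (cx,cy)=(1.0000,0.0000)
member 2 (1-2): L=1.6137, (cx,cy)=(0.8279,-0.5608)
solve A·x = −loads:
  F[0-1] = -783.9138 N (compression)
  F[0-2] = -392.2614 N (compression)
  F[1-2] = +473.7869 N (tension)
  Rx@0 = +989.3900 N
  Ry@0 = +507.8960 N
  Ry@2 = -265.7160 N

-783.914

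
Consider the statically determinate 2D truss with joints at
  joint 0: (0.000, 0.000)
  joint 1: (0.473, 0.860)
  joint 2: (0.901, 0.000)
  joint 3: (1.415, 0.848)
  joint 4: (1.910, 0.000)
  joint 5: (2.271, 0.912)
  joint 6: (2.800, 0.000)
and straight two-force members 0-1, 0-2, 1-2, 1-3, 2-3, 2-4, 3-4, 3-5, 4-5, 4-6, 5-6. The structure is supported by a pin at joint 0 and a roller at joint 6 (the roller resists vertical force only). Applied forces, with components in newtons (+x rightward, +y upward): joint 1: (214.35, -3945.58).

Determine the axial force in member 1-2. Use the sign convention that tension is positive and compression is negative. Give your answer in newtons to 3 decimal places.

N=7 nodes, M=11 members, R=3 reactions → 2N=14, M+R=14
member 0 (0-1): L=0.9815, (cx,cy)=(0.4819,0.8762)
member 1 (0-2): L=0.9010, (cx,cy)=(1.0000,0.0000)
member 2 (1-2): L=0.9606, (cx,cy)=(0.4455,-0.8953)
member 3 (1-3): L=0.9421, (cx,cy)=(0.9999,-0.0127)
member 4 (2-3): L=0.9916, (cx,cy)=(0.5183,0.8552)
member 5 (2-4): L=1.0090, (cx,cy)=(1.0000,0.0000)
member 6 (3-4): L=0.9819, (cx,cy)=(0.5041,-0.8636)
member 7 (3-5): L=0.8584, (cx,cy)=(0.9972,0.0746)
member 8 (4-5): L=0.9808, (cx,cy)=(0.3680,0.9298)
member 9 (4-6): L=0.8900, (cx,cy)=(1.0000,0.0000)
member 10 (5-6): L=1.0543, (cx,cy)=(0.5017,-0.8650)
solve A·x = −loads:
  F[0-1] = -3667.1586 N (compression)
  F[0-2] = +1981.6225 N (tension)
  F[1-2] = -794.8825 N (compression)
  F[1-3] = -1627.5969 N (compression)
  F[2-3] = +832.1440 N (tension)
  F[2-4] = +1196.1260 N (tension)
  F[3-4] = -911.7570 N (compression)
  F[3-5] = -738.5427 N (compression)
  F[4-5] = +846.8661 N (tension)
  F[4-6] = +424.7993 N (tension)
  F[5-6] = -846.6414 N (compression)
  Rx@0 = -214.3500 N
  Ry@0 = +3213.2227 N
  Ry@6 = +732.3573 N

-794.882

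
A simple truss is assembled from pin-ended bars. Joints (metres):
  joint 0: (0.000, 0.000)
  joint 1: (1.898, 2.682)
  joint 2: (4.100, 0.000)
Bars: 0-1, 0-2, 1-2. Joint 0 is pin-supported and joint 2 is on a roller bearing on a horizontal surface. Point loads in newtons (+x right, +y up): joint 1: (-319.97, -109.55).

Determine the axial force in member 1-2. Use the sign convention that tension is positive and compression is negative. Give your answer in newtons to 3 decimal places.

205.199

N=3 nodes, M=3 members, R=3 reactions → 2N=6, M+R=6
member 0 (0-1): L=3.2857, (cx,cy)=(0.5777,0.8163)
member 1 (0-2): L=4.1000, (cx,cy)=(1.0000,0.0000)
member 2 (1-2): L=3.4701, (cx,cy)=(0.6346,-0.7729)
solve A·x = −loads:
  F[0-1] = -328.4964 N (compression)
  F[0-2] = -130.2099 N (compression)
  F[1-2] = +205.1988 N (tension)
  Rx@0 = +319.9700 N
  Ry@0 = +268.1436 N
  Ry@2 = -158.5936 N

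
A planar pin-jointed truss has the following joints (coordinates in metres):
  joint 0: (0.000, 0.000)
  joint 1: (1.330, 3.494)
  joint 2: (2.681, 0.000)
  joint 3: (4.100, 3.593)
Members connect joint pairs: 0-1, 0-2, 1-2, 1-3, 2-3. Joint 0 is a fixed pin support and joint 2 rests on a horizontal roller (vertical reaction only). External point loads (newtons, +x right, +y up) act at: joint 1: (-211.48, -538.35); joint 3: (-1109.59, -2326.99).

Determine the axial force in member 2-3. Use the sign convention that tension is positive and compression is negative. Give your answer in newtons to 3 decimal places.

N=4 nodes, M=5 members, R=3 reactions → 2N=8, M+R=8
member 0 (0-1): L=3.7386, (cx,cy)=(0.3558,0.9346)
member 1 (0-2): L=2.6810, (cx,cy)=(1.0000,0.0000)
member 2 (1-2): L=3.7461, (cx,cy)=(0.3606,-0.9327)
member 3 (1-3): L=2.7718, (cx,cy)=(0.9994,0.0357)
member 4 (2-3): L=3.8631, (cx,cy)=(0.3673,0.9301)
solve A·x = −loads:
  F[0-1] = -858.4651 N (compression)
  F[0-2] = -1015.6705 N (compression)
  F[1-2] = +275.5924 N (tension)
  F[1-3] = -193.4331 N (compression)
  F[2-3] = -2494.4630 N (compression)
  Rx@0 = +1321.0700 N
  Ry@0 = +802.3051 N
  Ry@2 = +2063.0349 N

-2494.463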